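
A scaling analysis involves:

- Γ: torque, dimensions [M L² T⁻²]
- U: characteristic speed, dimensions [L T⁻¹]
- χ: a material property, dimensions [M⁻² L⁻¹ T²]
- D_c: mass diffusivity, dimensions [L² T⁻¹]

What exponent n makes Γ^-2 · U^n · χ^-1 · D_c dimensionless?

Balance the L exponent: (1)·n from U, plus −2·(2) − (-1) + (2) = -1 from the rest, must sum to zero.
n − 1 = 0, so n = 1.

1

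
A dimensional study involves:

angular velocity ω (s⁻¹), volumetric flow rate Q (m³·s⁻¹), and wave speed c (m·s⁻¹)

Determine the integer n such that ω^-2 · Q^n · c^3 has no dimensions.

Balance the L exponent: (3)·n from Q, plus −2·(0) + 3·(1) = 3 from the rest, must sum to zero.
3n + 3 = 0, so n = -1.

-1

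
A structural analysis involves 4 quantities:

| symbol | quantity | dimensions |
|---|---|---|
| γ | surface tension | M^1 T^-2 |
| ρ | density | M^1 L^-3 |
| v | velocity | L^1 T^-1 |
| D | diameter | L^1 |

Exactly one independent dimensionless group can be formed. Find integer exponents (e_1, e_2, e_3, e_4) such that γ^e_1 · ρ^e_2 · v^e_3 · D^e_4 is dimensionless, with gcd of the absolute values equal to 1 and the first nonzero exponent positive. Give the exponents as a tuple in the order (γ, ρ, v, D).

M: e_1·(1) + e_2·(1) + e_3·(0) + e_4·(0) = 0
L: e_1·(0) + e_2·(-3) + e_3·(1) + e_4·(1) = 0
T: e_1·(-2) + e_2·(0) + e_3·(-1) + e_4·(0) = 0
Solving this homogeneous linear system for the smallest-integer solution (first nonzero entry positive) gives (1, -1, -2, -1).

(1, -1, -2, -1)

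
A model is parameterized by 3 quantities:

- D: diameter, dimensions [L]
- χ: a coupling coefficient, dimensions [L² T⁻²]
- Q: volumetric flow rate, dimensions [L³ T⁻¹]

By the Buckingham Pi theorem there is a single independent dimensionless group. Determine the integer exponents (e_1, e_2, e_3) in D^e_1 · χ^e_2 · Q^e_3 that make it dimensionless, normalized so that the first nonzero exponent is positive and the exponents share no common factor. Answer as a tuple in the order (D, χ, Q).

L: e_1·(1) + e_2·(2) + e_3·(3) = 0
T: e_1·(0) + e_2·(-2) + e_3·(-1) = 0
Solving this homogeneous linear system for the smallest-integer solution (first nonzero entry positive) gives (4, 1, -2).

(4, 1, -2)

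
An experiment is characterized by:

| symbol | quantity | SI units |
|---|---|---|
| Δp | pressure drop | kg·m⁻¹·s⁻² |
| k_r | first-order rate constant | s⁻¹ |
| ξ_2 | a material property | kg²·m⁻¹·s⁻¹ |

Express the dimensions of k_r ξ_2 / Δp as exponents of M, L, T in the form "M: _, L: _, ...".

Collect each base-dimension exponent across the product:
  M: −(1) + (0) + (2) = 1
  L: −(-1) + (0) + (-1) = 0
  T: −(-2) + (-1) + (-1) = 0
So the dimensions are [M].

M: 1, L: 0, T: 0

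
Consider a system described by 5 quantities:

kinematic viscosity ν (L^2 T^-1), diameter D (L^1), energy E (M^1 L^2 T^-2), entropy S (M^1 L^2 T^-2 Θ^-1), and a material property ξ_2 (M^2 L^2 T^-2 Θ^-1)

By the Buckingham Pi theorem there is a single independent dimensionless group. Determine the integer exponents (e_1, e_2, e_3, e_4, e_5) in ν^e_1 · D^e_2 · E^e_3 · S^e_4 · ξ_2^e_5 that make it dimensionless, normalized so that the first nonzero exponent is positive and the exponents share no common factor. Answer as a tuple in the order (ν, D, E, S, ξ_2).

M: e_1·(0) + e_2·(0) + e_3·(1) + e_4·(1) + e_5·(2) = 0
L: e_1·(2) + e_2·(1) + e_3·(2) + e_4·(2) + e_5·(2) = 0
T: e_1·(-1) + e_2·(0) + e_3·(-2) + e_4·(-2) + e_5·(-2) = 0
Θ: e_1·(0) + e_2·(0) + e_3·(0) + e_4·(-1) + e_5·(-1) = 0
Solving this homogeneous linear system for the smallest-integer solution (first nonzero entry positive) gives (2, -2, -1, -1, 1).

(2, -2, -1, -1, 1)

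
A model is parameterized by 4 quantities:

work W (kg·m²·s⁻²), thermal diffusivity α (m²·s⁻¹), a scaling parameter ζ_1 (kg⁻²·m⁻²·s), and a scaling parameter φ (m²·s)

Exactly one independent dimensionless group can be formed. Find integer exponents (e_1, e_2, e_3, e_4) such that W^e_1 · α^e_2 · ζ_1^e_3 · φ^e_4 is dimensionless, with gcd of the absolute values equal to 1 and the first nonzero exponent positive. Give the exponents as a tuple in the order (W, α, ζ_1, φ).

M: e_1·(1) + e_2·(0) + e_3·(-2) + e_4·(0) = 0
L: e_1·(2) + e_2·(2) + e_3·(-2) + e_4·(2) = 0
T: e_1·(-2) + e_2·(-1) + e_3·(1) + e_4·(1) = 0
Solving this homogeneous linear system for the smallest-integer solution (first nonzero entry positive) gives (2, -2, 1, 1).

(2, -2, 1, 1)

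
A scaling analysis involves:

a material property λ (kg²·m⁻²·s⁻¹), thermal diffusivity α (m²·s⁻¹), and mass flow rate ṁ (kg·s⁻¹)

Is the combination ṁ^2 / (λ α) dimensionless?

yes

Sum the exponent of each base dimension across the product:
  M: −[λ]_M − [α]_M + 2·[ṁ]_M = −(2) − (0) + 2·(1) = 0
  L: −[λ]_L − [α]_L + 2·[ṁ]_L = −(-2) − (2) + 2·(0) = 0
  T: −[λ]_T − [α]_T + 2·[ṁ]_T = −(-1) − (-1) + 2·(-1) = 0
All base exponents vanish — dimensionless.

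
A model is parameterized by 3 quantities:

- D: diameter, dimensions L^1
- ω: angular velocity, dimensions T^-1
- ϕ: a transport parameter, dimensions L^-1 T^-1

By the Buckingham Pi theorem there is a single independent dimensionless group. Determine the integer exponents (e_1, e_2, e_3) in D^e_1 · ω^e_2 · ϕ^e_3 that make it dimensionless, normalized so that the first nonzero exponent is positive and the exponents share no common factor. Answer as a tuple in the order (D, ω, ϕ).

(1, -1, 1)

L: e_1·(1) + e_2·(0) + e_3·(-1) = 0
T: e_1·(0) + e_2·(-1) + e_3·(-1) = 0
Solving this homogeneous linear system for the smallest-integer solution (first nonzero entry positive) gives (1, -1, 1).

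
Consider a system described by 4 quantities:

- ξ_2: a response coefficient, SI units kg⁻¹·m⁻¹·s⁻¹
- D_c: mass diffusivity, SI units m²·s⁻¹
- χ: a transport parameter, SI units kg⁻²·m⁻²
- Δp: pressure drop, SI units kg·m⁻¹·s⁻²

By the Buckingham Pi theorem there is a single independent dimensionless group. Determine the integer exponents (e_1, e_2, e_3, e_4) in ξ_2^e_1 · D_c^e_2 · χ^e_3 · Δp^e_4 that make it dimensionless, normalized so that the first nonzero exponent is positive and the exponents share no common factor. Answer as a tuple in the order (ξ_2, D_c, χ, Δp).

(3, -1, -2, -1)

M: e_1·(-1) + e_2·(0) + e_3·(-2) + e_4·(1) = 0
L: e_1·(-1) + e_2·(2) + e_3·(-2) + e_4·(-1) = 0
T: e_1·(-1) + e_2·(-1) + e_3·(0) + e_4·(-2) = 0
Solving this homogeneous linear system for the smallest-integer solution (first nonzero entry positive) gives (3, -1, -2, -1).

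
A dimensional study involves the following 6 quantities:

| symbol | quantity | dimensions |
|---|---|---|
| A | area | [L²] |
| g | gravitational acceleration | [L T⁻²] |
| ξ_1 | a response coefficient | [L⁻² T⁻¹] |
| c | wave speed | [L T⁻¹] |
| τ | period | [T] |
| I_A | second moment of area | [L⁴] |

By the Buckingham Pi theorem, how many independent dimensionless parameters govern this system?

4

There are 6 variables and 2 base dimensions (L, T).
The dimension matrix has rank 2.
Independent dimensionless groups: 6 − 2 = 4.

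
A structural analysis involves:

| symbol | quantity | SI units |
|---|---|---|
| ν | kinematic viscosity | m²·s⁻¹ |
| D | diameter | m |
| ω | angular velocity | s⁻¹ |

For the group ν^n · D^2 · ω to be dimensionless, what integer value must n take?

-1

Balance the L exponent: (2)·n from ν, plus 2·(1) + (0) = 2 from the rest, must sum to zero.
2n + 2 = 0, so n = -1.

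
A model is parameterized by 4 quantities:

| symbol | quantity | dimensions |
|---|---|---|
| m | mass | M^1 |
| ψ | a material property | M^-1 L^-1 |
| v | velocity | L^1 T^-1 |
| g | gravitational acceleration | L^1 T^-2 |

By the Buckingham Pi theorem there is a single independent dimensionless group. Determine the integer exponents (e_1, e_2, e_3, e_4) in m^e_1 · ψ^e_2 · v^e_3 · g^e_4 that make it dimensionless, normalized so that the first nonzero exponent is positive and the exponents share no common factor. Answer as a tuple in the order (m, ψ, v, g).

M: e_1·(1) + e_2·(-1) + e_3·(0) + e_4·(0) = 0
L: e_1·(0) + e_2·(-1) + e_3·(1) + e_4·(1) = 0
T: e_1·(0) + e_2·(0) + e_3·(-1) + e_4·(-2) = 0
Solving this homogeneous linear system for the smallest-integer solution (first nonzero entry positive) gives (1, 1, 2, -1).

(1, 1, 2, -1)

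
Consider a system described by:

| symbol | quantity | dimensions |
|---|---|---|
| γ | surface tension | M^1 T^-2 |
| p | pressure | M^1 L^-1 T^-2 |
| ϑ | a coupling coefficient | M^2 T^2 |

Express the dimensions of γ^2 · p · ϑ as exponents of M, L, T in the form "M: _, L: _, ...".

Collect each base-dimension exponent across the product:
  M: 2·(1) + (1) + (2) = 5
  L: 2·(0) + (-1) + (0) = -1
  T: 2·(-2) + (-2) + (2) = -4
So the dimensions are [M⁵ L⁻¹ T⁻⁴].

M: 5, L: -1, T: -4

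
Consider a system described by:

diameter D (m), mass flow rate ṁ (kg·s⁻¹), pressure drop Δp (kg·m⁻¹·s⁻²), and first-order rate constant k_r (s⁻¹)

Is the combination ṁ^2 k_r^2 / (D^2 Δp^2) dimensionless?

yes

Sum the exponent of each base dimension across the product:
  M: −2·[D]_M + 2·[ṁ]_M − 2·[Δp]_M + 2·[k_r]_M = −2·(0) + 2·(1) − 2·(1) + 2·(0) = 0
  L: −2·[D]_L + 2·[ṁ]_L − 2·[Δp]_L + 2·[k_r]_L = −2·(1) + 2·(0) − 2·(-1) + 2·(0) = 0
  T: −2·[D]_T + 2·[ṁ]_T − 2·[Δp]_T + 2·[k_r]_T = −2·(0) + 2·(-1) − 2·(-2) + 2·(-1) = 0
All base exponents vanish — dimensionless.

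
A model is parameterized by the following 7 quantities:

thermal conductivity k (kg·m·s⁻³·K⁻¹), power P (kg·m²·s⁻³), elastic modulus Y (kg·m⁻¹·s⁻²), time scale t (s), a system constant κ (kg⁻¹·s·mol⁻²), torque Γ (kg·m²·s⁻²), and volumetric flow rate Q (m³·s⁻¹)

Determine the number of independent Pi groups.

2

There are 7 variables and 5 base dimensions (M, L, T, Θ, N).
The dimension matrix has rank 5.
Independent dimensionless groups: 7 − 5 = 2.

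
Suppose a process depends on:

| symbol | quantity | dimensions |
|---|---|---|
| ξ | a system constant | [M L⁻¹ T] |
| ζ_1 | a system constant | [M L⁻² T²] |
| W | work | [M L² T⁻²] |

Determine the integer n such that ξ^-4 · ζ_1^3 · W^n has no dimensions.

1

Balance the M exponent: (1)·n from W, plus −4·(1) + 3·(1) = -1 from the rest, must sum to zero.
n − 1 = 0, so n = 1.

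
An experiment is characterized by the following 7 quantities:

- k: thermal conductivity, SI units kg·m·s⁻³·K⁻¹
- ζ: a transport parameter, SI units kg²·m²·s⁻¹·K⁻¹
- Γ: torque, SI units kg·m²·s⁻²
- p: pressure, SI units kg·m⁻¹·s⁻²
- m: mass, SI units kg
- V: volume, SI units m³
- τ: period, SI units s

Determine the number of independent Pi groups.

3

There are 7 variables and 4 base dimensions (M, L, T, Θ).
The dimension matrix has rank 4.
Independent dimensionless groups: 7 − 4 = 3.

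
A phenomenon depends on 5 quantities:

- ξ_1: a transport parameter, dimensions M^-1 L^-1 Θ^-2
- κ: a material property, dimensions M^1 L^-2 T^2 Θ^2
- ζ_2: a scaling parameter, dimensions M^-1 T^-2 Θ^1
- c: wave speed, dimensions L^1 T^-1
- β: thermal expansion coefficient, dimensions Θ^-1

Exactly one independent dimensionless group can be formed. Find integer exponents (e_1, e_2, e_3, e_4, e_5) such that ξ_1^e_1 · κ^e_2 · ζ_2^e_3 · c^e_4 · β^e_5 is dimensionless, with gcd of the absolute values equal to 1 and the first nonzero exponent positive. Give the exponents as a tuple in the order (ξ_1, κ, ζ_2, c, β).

(2, 1, -1, 4, -3)

M: e_1·(-1) + e_2·(1) + e_3·(-1) + e_4·(0) + e_5·(0) = 0
L: e_1·(-1) + e_2·(-2) + e_3·(0) + e_4·(1) + e_5·(0) = 0
T: e_1·(0) + e_2·(2) + e_3·(-2) + e_4·(-1) + e_5·(0) = 0
Θ: e_1·(-2) + e_2·(2) + e_3·(1) + e_4·(0) + e_5·(-1) = 0
Solving this homogeneous linear system for the smallest-integer solution (first nonzero entry positive) gives (2, 1, -1, 4, -3).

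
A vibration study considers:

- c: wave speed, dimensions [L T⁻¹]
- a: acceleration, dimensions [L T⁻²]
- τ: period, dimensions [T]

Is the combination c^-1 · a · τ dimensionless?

yes

Sum the exponent of each base dimension across the product:
  M: −[c]_M + [a]_M + [τ]_M = −(0) + (0) + (0) = 0
  L: −[c]_L + [a]_L + [τ]_L = −(1) + (1) + (0) = 0
  T: −[c]_T + [a]_T + [τ]_T = −(-1) + (-2) + (1) = 0
All base exponents vanish — dimensionless.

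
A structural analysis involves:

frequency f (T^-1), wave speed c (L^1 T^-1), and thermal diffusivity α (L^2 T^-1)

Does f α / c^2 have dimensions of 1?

Sum the exponent of each base dimension across the product:
  L: [f]_L − 2·[c]_L + [α]_L = (0) − 2·(1) + (2) = 0
  T: [f]_T − 2·[c]_T + [α]_T = (-1) − 2·(-1) + (-1) = 0
All base exponents vanish — dimensionless.

yes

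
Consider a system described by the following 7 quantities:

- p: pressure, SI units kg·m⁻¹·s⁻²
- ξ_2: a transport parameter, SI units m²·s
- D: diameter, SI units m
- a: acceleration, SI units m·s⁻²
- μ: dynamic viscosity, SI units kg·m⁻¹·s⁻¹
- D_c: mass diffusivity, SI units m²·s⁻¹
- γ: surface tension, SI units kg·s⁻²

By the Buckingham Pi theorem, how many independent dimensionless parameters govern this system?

There are 7 variables and 3 base dimensions (M, L, T).
The dimension matrix has rank 3.
Independent dimensionless groups: 7 − 3 = 4.

4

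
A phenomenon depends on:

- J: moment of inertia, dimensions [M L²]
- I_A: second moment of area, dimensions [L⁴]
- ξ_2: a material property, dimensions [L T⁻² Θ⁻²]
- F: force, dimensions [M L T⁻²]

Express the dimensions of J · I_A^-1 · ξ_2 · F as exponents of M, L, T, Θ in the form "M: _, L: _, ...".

M: 2, L: 0, T: -4, Θ: -2

Collect each base-dimension exponent across the product:
  M: (1) − (0) + (0) + (1) = 2
  L: (2) − (4) + (1) + (1) = 0
  T: (0) − (0) + (-2) + (-2) = -4
  Θ: (0) − (0) + (-2) + (0) = -2
So the dimensions are [M² T⁻⁴ Θ⁻²].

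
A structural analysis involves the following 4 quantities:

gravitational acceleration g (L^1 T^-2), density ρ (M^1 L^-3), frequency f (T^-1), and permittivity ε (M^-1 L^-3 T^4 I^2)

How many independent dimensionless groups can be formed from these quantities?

0

There are 4 variables and 4 base dimensions (M, L, T, I).
The dimension matrix has rank 4.
Independent dimensionless groups: 4 − 4 = 0.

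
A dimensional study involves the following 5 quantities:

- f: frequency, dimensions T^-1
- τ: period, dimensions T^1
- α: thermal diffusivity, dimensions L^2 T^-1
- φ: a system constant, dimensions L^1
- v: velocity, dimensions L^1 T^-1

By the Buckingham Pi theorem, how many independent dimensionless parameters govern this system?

3

There are 5 variables and 2 base dimensions (L, T).
The dimension matrix has rank 2.
Independent dimensionless groups: 5 − 2 = 3.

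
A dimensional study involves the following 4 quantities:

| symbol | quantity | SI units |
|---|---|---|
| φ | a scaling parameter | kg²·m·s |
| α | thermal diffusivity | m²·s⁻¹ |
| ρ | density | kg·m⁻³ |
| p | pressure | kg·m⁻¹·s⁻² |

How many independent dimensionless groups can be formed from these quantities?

There are 4 variables and 3 base dimensions (M, L, T).
The dimension matrix has rank 3.
Independent dimensionless groups: 4 − 3 = 1.

1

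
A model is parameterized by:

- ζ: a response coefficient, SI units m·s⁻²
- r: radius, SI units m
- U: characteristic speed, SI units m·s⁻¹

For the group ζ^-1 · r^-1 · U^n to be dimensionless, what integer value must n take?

Balance the L exponent: (1)·n from U, plus −(1) − (1) = -2 from the rest, must sum to zero.
n − 2 = 0, so n = 2.

2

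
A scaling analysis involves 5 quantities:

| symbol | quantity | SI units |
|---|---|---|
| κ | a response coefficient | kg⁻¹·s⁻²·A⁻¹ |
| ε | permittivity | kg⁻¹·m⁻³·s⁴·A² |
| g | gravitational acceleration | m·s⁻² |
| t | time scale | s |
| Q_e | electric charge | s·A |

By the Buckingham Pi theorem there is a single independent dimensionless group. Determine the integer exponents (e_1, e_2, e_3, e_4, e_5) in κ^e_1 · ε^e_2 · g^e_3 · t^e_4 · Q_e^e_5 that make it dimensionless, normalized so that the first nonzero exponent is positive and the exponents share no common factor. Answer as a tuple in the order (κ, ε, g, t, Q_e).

M: e_1·(-1) + e_2·(-1) + e_3·(0) + e_4·(0) + e_5·(0) = 0
L: e_1·(0) + e_2·(-3) + e_3·(1) + e_4·(0) + e_5·(0) = 0
T: e_1·(-2) + e_2·(4) + e_3·(-2) + e_4·(1) + e_5·(1) = 0
I: e_1·(-1) + e_2·(2) + e_3·(0) + e_4·(0) + e_5·(1) = 0
Solving this homogeneous linear system for the smallest-integer solution (first nonzero entry positive) gives (1, -1, -3, -3, 3).

(1, -1, -3, -3, 3)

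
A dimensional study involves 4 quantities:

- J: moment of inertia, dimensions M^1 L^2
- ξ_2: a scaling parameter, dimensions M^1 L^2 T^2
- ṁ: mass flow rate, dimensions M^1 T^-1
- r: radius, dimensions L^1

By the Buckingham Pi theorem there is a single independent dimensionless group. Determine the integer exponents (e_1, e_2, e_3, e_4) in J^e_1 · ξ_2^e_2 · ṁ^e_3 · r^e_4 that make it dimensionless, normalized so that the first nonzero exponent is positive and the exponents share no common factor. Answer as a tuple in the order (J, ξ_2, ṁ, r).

(3, -1, -2, -4)

M: e_1·(1) + e_2·(1) + e_3·(1) + e_4·(0) = 0
L: e_1·(2) + e_2·(2) + e_3·(0) + e_4·(1) = 0
T: e_1·(0) + e_2·(2) + e_3·(-1) + e_4·(0) = 0
Solving this homogeneous linear system for the smallest-integer solution (first nonzero entry positive) gives (3, -1, -2, -4).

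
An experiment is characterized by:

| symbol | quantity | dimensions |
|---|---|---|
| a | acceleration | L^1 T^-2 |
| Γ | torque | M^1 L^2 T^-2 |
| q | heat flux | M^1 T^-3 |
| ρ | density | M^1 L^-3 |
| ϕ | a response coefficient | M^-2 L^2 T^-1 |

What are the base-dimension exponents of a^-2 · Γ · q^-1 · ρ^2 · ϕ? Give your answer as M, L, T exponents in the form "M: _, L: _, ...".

M: 0, L: -4, T: 4

Collect each base-dimension exponent across the product:
  M: −2·(0) + (1) − (1) + 2·(1) + (-2) = 0
  L: −2·(1) + (2) − (0) + 2·(-3) + (2) = -4
  T: −2·(-2) + (-2) − (-3) + 2·(0) + (-1) = 4
So the dimensions are [L⁻⁴ T⁴].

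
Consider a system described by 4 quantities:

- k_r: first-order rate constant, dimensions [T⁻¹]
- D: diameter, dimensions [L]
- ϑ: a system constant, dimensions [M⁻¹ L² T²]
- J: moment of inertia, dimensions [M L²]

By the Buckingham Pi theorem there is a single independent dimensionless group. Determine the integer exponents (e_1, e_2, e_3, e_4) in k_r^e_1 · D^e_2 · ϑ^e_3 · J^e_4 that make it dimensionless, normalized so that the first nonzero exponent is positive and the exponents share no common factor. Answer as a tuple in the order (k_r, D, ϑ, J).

(2, -4, 1, 1)

M: e_1·(0) + e_2·(0) + e_3·(-1) + e_4·(1) = 0
L: e_1·(0) + e_2·(1) + e_3·(2) + e_4·(2) = 0
T: e_1·(-1) + e_2·(0) + e_3·(2) + e_4·(0) = 0
Solving this homogeneous linear system for the smallest-integer solution (first nonzero entry positive) gives (2, -4, 1, 1).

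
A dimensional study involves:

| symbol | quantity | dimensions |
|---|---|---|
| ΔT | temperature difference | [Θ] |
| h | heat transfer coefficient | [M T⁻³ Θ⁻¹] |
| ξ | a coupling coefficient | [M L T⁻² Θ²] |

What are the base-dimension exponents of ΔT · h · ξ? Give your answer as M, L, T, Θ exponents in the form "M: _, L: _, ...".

M: 2, L: 1, T: -5, Θ: 2

Collect each base-dimension exponent across the product:
  M: (0) + (1) + (1) = 2
  L: (0) + (0) + (1) = 1
  T: (0) + (-3) + (-2) = -5
  Θ: (1) + (-1) + (2) = 2
So the dimensions are [M² L T⁻⁵ Θ²].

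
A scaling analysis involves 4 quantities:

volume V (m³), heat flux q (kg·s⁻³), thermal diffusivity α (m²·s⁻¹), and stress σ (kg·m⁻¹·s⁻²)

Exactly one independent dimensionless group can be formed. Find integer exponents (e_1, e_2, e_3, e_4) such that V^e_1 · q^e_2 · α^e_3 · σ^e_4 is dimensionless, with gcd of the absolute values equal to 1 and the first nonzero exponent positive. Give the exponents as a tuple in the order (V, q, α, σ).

(1, 3, -3, -3)

M: e_1·(0) + e_2·(1) + e_3·(0) + e_4·(1) = 0
L: e_1·(3) + e_2·(0) + e_3·(2) + e_4·(-1) = 0
T: e_1·(0) + e_2·(-3) + e_3·(-1) + e_4·(-2) = 0
Solving this homogeneous linear system for the smallest-integer solution (first nonzero entry positive) gives (1, 3, -3, -3).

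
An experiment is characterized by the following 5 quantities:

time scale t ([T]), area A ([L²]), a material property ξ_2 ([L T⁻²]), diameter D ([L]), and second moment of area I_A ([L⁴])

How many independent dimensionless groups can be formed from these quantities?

3

There are 5 variables and 2 base dimensions (L, T).
The dimension matrix has rank 2.
Independent dimensionless groups: 5 − 2 = 3.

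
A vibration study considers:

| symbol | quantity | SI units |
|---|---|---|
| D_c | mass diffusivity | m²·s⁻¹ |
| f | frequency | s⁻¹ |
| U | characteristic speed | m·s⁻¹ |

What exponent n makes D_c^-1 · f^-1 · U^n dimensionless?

2

Balance the L exponent: (1)·n from U, plus −(2) − (0) = -2 from the rest, must sum to zero.
n − 2 = 0, so n = 2.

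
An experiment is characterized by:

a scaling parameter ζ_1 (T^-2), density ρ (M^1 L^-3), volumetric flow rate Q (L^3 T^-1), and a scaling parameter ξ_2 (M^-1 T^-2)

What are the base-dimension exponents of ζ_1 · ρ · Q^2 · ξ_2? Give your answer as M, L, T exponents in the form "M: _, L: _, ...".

M: 0, L: 3, T: -6

Collect each base-dimension exponent across the product:
  M: (0) + (1) + 2·(0) + (-1) = 0
  L: (0) + (-3) + 2·(3) + (0) = 3
  T: (-2) + (0) + 2·(-1) + (-2) = -6
So the dimensions are [L³ T⁻⁶].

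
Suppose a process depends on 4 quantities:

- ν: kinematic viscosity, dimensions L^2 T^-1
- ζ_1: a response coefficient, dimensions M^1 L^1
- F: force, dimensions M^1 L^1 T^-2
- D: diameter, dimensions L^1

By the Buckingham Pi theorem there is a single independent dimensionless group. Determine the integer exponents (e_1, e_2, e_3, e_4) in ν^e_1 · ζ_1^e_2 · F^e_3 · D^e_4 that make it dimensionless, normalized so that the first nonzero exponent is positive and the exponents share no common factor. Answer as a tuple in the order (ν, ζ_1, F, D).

M: e_1·(0) + e_2·(1) + e_3·(1) + e_4·(0) = 0
L: e_1·(2) + e_2·(1) + e_3·(1) + e_4·(1) = 0
T: e_1·(-1) + e_2·(0) + e_3·(-2) + e_4·(0) = 0
Solving this homogeneous linear system for the smallest-integer solution (first nonzero entry positive) gives (2, 1, -1, -4).

(2, 1, -1, -4)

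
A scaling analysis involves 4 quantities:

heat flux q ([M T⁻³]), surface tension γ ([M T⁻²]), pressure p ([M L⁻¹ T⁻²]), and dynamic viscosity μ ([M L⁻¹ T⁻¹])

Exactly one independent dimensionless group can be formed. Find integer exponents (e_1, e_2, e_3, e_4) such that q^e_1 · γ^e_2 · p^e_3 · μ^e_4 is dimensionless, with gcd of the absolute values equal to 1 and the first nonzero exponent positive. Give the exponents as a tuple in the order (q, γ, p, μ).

M: e_1·(1) + e_2·(1) + e_3·(1) + e_4·(1) = 0
L: e_1·(0) + e_2·(0) + e_3·(-1) + e_4·(-1) = 0
T: e_1·(-3) + e_2·(-2) + e_3·(-2) + e_4·(-1) = 0
Solving this homogeneous linear system for the smallest-integer solution (first nonzero entry positive) gives (1, -1, -1, 1).

(1, -1, -1, 1)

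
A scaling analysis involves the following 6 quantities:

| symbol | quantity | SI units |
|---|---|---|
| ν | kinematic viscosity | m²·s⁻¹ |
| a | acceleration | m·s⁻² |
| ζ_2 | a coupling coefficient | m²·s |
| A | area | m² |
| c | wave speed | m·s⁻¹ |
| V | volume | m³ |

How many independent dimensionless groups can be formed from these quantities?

4

There are 6 variables and 2 base dimensions (L, T).
The dimension matrix has rank 2.
Independent dimensionless groups: 6 − 2 = 4.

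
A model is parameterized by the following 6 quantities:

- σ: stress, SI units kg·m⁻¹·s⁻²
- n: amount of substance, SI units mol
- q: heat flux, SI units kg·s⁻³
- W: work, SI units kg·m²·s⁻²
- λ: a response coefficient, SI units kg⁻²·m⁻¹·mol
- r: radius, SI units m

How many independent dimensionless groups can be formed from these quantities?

There are 6 variables and 4 base dimensions (M, L, T, N).
The dimension matrix has rank 4.
Independent dimensionless groups: 6 − 4 = 2.

2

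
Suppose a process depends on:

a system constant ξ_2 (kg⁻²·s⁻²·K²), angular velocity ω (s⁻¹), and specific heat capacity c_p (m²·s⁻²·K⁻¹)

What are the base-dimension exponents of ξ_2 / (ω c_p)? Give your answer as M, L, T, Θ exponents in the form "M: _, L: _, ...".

M: -2, L: -2, T: 1, Θ: 3

Collect each base-dimension exponent across the product:
  M: (-2) − (0) − (0) = -2
  L: (0) − (0) − (2) = -2
  T: (-2) − (-1) − (-2) = 1
  Θ: (2) − (0) − (-1) = 3
So the dimensions are [M⁻² L⁻² T Θ³].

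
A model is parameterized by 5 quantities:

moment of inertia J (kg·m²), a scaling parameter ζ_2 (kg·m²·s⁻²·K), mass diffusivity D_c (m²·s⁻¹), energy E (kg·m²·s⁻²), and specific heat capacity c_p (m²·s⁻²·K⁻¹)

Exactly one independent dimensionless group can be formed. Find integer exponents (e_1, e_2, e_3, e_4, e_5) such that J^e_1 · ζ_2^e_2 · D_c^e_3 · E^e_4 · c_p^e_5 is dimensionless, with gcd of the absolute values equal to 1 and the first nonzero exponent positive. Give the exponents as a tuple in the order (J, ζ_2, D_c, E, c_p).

(1, 2, -2, -3, 2)

M: e_1·(1) + e_2·(1) + e_3·(0) + e_4·(1) + e_5·(0) = 0
L: e_1·(2) + e_2·(2) + e_3·(2) + e_4·(2) + e_5·(2) = 0
T: e_1·(0) + e_2·(-2) + e_3·(-1) + e_4·(-2) + e_5·(-2) = 0
Θ: e_1·(0) + e_2·(1) + e_3·(0) + e_4·(0) + e_5·(-1) = 0
Solving this homogeneous linear system for the smallest-integer solution (first nonzero entry positive) gives (1, 2, -2, -3, 2).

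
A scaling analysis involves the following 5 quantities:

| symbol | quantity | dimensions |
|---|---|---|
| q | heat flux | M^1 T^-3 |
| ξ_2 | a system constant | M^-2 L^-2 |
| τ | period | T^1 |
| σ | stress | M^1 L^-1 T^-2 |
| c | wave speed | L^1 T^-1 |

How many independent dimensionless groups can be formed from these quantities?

2

There are 5 variables and 3 base dimensions (M, L, T).
The dimension matrix has rank 3.
Independent dimensionless groups: 5 − 3 = 2.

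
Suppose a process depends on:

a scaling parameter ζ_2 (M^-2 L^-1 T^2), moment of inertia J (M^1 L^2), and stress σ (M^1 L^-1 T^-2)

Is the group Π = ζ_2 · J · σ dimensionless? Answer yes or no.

yes

Sum the exponent of each base dimension across the product:
  M: [ζ_2]_M + [J]_M + [σ]_M = (-2) + (1) + (1) = 0
  L: [ζ_2]_L + [J]_L + [σ]_L = (-1) + (2) + (-1) = 0
  T: [ζ_2]_T + [J]_T + [σ]_T = (2) + (0) + (-2) = 0
All base exponents vanish — dimensionless.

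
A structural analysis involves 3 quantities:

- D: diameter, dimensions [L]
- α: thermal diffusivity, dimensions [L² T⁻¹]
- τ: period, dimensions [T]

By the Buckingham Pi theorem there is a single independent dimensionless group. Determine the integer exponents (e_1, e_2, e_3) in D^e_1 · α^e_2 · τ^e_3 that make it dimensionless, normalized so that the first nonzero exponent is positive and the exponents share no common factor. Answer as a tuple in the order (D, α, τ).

L: e_1·(1) + e_2·(2) + e_3·(0) = 0
T: e_1·(0) + e_2·(-1) + e_3·(1) = 0
Solving this homogeneous linear system for the smallest-integer solution (first nonzero entry positive) gives (2, -1, -1).

(2, -1, -1)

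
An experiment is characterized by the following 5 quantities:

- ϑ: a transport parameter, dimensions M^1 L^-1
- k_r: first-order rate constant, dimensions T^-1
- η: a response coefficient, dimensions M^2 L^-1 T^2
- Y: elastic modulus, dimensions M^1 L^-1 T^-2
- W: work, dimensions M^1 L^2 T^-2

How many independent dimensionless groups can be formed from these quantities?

2

There are 5 variables and 3 base dimensions (M, L, T).
The dimension matrix has rank 3.
Independent dimensionless groups: 5 − 3 = 2.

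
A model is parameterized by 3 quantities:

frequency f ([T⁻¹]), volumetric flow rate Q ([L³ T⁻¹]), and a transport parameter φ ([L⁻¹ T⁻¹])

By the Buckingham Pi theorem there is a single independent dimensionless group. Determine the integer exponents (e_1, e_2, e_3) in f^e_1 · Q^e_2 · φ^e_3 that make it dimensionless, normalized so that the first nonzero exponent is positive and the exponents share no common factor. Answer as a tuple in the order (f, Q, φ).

L: e_1·(0) + e_2·(3) + e_3·(-1) = 0
T: e_1·(-1) + e_2·(-1) + e_3·(-1) = 0
Solving this homogeneous linear system for the smallest-integer solution (first nonzero entry positive) gives (4, -1, -3).

(4, -1, -3)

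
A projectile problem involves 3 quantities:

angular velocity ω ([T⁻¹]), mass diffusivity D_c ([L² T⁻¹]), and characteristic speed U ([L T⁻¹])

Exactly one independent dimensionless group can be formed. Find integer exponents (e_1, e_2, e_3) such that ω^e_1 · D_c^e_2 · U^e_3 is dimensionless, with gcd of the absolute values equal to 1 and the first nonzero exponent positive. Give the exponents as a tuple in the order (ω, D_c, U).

L: e_1·(0) + e_2·(2) + e_3·(1) = 0
T: e_1·(-1) + e_2·(-1) + e_3·(-1) = 0
Solving this homogeneous linear system for the smallest-integer solution (first nonzero entry positive) gives (1, 1, -2).

(1, 1, -2)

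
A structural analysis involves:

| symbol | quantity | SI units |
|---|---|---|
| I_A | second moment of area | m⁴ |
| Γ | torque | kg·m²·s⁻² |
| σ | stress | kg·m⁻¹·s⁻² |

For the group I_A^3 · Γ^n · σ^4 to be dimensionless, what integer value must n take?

-4

Balance the M exponent: (1)·n from Γ, plus 3·(0) + 4·(1) = 4 from the rest, must sum to zero.
n + 4 = 0, so n = -4.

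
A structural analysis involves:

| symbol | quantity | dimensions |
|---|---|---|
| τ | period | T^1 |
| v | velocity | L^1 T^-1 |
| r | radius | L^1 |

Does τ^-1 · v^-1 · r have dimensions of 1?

yes

Sum the exponent of each base dimension across the product:
  L: −[τ]_L − [v]_L + [r]_L = −(0) − (1) + (1) = 0
  T: −[τ]_T − [v]_T + [r]_T = −(1) − (-1) + (0) = 0
All base exponents vanish — dimensionless.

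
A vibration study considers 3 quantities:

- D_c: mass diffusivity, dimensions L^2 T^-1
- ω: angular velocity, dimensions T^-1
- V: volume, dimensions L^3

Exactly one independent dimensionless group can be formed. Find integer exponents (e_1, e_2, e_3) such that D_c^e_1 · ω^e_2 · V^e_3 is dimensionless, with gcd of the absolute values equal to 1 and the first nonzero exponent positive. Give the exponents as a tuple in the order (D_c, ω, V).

L: e_1·(2) + e_2·(0) + e_3·(3) = 0
T: e_1·(-1) + e_2·(-1) + e_3·(0) = 0
Solving this homogeneous linear system for the smallest-integer solution (first nonzero entry positive) gives (3, -3, -2).

(3, -3, -2)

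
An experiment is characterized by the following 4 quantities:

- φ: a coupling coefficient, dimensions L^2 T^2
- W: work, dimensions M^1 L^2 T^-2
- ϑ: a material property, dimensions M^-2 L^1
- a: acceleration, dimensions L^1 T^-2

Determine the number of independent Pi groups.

There are 4 variables and 3 base dimensions (M, L, T).
The dimension matrix has rank 3.
Independent dimensionless groups: 4 − 3 = 1.

1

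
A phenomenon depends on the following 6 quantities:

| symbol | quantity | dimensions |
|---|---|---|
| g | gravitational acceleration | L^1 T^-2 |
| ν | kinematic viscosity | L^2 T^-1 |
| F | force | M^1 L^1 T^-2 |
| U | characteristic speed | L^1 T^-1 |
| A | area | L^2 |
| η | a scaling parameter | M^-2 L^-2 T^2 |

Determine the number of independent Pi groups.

3

There are 6 variables and 3 base dimensions (M, L, T).
The dimension matrix has rank 3.
Independent dimensionless groups: 6 − 3 = 3.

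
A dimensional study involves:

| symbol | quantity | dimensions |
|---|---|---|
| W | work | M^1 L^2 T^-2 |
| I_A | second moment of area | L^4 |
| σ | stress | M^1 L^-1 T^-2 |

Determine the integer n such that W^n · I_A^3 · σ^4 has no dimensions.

Balance the M exponent: (1)·n from W, plus 3·(0) + 4·(1) = 4 from the rest, must sum to zero.
n + 4 = 0, so n = -4.

-4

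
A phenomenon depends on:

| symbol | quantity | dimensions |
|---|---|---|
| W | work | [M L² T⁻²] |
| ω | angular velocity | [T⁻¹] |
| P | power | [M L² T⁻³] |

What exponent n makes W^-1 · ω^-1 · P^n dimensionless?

Balance the M exponent: (1)·n from P, plus −(1) − (0) = -1 from the rest, must sum to zero.
n − 1 = 0, so n = 1.

1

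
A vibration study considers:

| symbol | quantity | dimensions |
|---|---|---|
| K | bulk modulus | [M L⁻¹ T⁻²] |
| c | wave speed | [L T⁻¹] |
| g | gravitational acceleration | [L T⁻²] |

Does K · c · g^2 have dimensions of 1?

no

Sum the exponent of each base dimension across the product:
  M: [K]_M + [c]_M + 2·[g]_M = (1) + (0) + 2·(0) = 1
  L: [K]_L + [c]_L + 2·[g]_L = (-1) + (1) + 2·(1) = 2
  T: [K]_T + [c]_T + 2·[g]_T = (-2) + (-1) + 2·(-2) = -7
Net dimensions [M L² T⁻⁷] ≠ [1] — not dimensionless.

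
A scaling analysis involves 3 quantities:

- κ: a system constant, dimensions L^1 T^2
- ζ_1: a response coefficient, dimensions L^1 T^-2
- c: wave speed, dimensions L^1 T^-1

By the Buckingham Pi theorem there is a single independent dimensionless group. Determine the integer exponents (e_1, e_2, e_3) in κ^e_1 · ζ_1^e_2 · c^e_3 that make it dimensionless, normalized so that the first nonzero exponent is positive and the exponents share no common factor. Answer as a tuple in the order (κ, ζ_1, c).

L: e_1·(1) + e_2·(1) + e_3·(1) = 0
T: e_1·(2) + e_2·(-2) + e_3·(-1) = 0
Solving this homogeneous linear system for the smallest-integer solution (first nonzero entry positive) gives (1, 3, -4).

(1, 3, -4)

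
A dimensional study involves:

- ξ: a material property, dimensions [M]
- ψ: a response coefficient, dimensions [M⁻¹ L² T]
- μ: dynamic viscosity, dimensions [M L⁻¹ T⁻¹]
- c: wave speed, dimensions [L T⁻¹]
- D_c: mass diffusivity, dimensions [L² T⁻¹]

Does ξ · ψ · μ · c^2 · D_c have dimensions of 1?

Sum the exponent of each base dimension across the product:
  M: [ξ]_M + [ψ]_M + [μ]_M + 2·[c]_M + [D_c]_M = (1) + (-1) + (1) + 2·(0) + (0) = 1
  L: [ξ]_L + [ψ]_L + [μ]_L + 2·[c]_L + [D_c]_L = (0) + (2) + (-1) + 2·(1) + (2) = 5
  T: [ξ]_T + [ψ]_T + [μ]_T + 2·[c]_T + [D_c]_T = (0) + (1) + (-1) + 2·(-1) + (-1) = -3
Net dimensions [M L⁵ T⁻³] ≠ [1] — not dimensionless.

no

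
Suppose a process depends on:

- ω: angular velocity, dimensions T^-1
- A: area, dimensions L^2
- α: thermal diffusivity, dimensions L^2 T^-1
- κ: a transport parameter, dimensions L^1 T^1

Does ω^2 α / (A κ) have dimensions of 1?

Sum the exponent of each base dimension across the product:
  L: 2·[ω]_L − [A]_L + [α]_L − [κ]_L = 2·(0) − (2) + (2) − (1) = -1
  T: 2·[ω]_T − [A]_T + [α]_T − [κ]_T = 2·(-1) − (0) + (-1) − (1) = -4
Net dimensions [L⁻¹ T⁻⁴] ≠ [1] — not dimensionless.

no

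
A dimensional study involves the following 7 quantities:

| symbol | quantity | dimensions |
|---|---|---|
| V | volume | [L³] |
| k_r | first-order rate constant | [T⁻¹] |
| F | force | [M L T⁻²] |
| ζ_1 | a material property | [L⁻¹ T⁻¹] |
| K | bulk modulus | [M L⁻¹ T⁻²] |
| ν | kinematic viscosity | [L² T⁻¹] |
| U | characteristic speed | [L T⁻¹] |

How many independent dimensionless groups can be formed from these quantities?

4

There are 7 variables and 3 base dimensions (M, L, T).
The dimension matrix has rank 3.
Independent dimensionless groups: 7 − 3 = 4.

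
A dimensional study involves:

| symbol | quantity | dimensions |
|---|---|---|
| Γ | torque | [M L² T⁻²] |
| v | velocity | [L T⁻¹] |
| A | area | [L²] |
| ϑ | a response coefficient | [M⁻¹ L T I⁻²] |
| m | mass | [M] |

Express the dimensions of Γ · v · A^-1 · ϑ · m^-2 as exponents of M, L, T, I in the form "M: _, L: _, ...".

M: -2, L: 2, T: -2, I: -2

Collect each base-dimension exponent across the product:
  M: (1) + (0) − (0) + (-1) − 2·(1) = -2
  L: (2) + (1) − (2) + (1) − 2·(0) = 2
  T: (-2) + (-1) − (0) + (1) − 2·(0) = -2
  I: (0) + (0) − (0) + (-2) − 2·(0) = -2
So the dimensions are [M⁻² L² T⁻² I⁻²].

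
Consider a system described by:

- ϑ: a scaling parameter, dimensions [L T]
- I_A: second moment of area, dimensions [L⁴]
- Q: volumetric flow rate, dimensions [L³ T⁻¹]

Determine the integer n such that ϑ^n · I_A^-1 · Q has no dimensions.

Balance the L exponent: (1)·n from ϑ, plus −(4) + (3) = -1 from the rest, must sum to zero.
n − 1 = 0, so n = 1.

1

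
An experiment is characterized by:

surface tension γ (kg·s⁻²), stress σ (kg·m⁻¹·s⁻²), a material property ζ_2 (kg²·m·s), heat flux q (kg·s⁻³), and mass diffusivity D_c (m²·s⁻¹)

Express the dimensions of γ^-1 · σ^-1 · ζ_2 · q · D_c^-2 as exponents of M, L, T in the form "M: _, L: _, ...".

Collect each base-dimension exponent across the product:
  M: −(1) − (1) + (2) + (1) − 2·(0) = 1
  L: −(0) − (-1) + (1) + (0) − 2·(2) = -2
  T: −(-2) − (-2) + (1) + (-3) − 2·(-1) = 4
So the dimensions are [M L⁻² T⁴].

M: 1, L: -2, T: 4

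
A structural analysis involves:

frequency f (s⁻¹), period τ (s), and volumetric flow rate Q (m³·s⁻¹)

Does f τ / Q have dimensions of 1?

no

Sum the exponent of each base dimension across the product:
  L: [f]_L + [τ]_L − [Q]_L = (0) + (0) − (3) = -3
  T: [f]_T + [τ]_T − [Q]_T = (-1) + (1) − (-1) = 1
Net dimensions [L⁻³ T] ≠ [1] — not dimensionless.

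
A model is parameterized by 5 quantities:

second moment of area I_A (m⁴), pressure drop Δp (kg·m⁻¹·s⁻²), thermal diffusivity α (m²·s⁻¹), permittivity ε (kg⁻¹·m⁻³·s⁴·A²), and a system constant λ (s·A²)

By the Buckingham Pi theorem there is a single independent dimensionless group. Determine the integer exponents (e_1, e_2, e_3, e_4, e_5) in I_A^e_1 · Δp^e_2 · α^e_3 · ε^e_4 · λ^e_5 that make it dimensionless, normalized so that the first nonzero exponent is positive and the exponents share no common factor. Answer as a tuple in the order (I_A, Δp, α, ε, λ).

(1, 2, 2, 2, -2)

M: e_1·(0) + e_2·(1) + e_3·(0) + e_4·(-1) + e_5·(0) = 0
L: e_1·(4) + e_2·(-1) + e_3·(2) + e_4·(-3) + e_5·(0) = 0
T: e_1·(0) + e_2·(-2) + e_3·(-1) + e_4·(4) + e_5·(1) = 0
I: e_1·(0) + e_2·(0) + e_3·(0) + e_4·(2) + e_5·(2) = 0
Solving this homogeneous linear system for the smallest-integer solution (first nonzero entry positive) gives (1, 2, 2, 2, -2).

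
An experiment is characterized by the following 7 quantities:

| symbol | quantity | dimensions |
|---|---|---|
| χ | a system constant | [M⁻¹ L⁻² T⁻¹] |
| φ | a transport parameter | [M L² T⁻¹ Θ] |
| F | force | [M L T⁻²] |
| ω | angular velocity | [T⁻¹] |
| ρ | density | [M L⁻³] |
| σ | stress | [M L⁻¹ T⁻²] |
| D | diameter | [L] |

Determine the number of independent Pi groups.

3

There are 7 variables and 4 base dimensions (M, L, T, Θ).
The dimension matrix has rank 4.
Independent dimensionless groups: 7 − 4 = 3.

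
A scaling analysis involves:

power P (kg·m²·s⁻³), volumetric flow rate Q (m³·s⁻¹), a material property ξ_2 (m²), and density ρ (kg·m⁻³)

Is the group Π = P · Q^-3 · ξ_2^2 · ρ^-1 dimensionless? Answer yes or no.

Sum the exponent of each base dimension across the product:
  M: [P]_M − 3·[Q]_M + 2·[ξ_2]_M − [ρ]_M = (1) − 3·(0) + 2·(0) − (1) = 0
  L: [P]_L − 3·[Q]_L + 2·[ξ_2]_L − [ρ]_L = (2) − 3·(3) + 2·(2) − (-3) = 0
  T: [P]_T − 3·[Q]_T + 2·[ξ_2]_T − [ρ]_T = (-3) − 3·(-1) + 2·(0) − (0) = 0
All base exponents vanish — dimensionless.

yes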